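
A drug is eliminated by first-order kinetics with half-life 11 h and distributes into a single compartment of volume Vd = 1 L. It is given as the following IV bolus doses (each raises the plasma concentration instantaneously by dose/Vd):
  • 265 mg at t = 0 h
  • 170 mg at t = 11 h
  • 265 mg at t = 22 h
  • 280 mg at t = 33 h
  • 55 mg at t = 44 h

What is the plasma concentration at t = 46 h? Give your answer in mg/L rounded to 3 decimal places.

263.651 mg/L

k = ln 2 / 11 = 0.06301 per h
Dose 1 (265 mg at t=0 h): 265·exp(−0.06301·46) = 14.601 mg/L
Dose 2 (170 mg at t=11 h): 170·exp(−0.06301·35) = 18.734 mg/L
Dose 3 (265 mg at t=22 h): 265·exp(−0.06301·24) = 58.405 mg/L
Dose 4 (280 mg at t=33 h): 280·exp(−0.06301·13) = 123.423 mg/L
Dose 5 (55 mg at t=44 h): 55·exp(−0.06301·2) = 48.488 mg/L
C(46) = 14.601 + 18.734 + 58.405 + 123.423 + 48.488 = 263.651 mg/L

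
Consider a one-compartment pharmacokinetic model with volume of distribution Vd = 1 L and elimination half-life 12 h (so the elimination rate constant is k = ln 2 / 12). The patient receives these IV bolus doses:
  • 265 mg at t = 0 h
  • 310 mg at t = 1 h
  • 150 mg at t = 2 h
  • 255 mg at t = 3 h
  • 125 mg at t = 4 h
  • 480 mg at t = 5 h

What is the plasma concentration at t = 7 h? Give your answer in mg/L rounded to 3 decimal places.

k = ln 2 / 12 = 0.05776 per h
Dose 1 (265 mg at t=0 h): 265·exp(−0.05776·7) = 176.866 mg/L
Dose 2 (310 mg at t=1 h): 310·exp(−0.05776·6) = 219.203 mg/L
Dose 3 (150 mg at t=2 h): 150·exp(−0.05776·5) = 112.373 mg/L
Dose 4 (255 mg at t=3 h): 255·exp(−0.05776·4) = 202.394 mg/L
Dose 5 (125 mg at t=4 h): 125·exp(−0.05776·3) = 105.112 mg/L
Dose 6 (480 mg at t=5 h): 480·exp(−0.05776·2) = 427.631 mg/L
C(7) = 176.866 + 219.203 + 112.373 + 202.394 + 105.112 + 427.631 = 1243.579 mg/L

1243.579 mg/L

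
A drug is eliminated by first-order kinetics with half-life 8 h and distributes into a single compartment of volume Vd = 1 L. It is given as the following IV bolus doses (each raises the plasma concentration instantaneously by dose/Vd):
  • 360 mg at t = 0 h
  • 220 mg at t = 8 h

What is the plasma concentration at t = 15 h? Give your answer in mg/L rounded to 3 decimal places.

k = ln 2 / 8 = 0.08664 per h
Dose 1 (360 mg at t=0 h): 360·exp(−0.08664·15) = 98.146 mg/L
Dose 2 (220 mg at t=8 h): 220·exp(−0.08664·7) = 119.956 mg/L
C(15) = 98.146 + 119.956 = 218.102 mg/L

218.102 mg/L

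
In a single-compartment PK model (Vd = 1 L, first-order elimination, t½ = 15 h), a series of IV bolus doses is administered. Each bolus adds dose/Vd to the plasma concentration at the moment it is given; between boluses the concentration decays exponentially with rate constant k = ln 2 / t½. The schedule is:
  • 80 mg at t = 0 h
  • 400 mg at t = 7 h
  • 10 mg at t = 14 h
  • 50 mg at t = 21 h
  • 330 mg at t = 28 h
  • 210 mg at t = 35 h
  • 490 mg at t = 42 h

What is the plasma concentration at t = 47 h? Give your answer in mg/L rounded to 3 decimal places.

k = ln 2 / 15 = 0.04621 per h
Dose 1 (80 mg at t=0 h): 80·exp(−0.04621·47) = 9.117 mg/L
Dose 2 (400 mg at t=7 h): 400·exp(−0.04621·40) = 62.996 mg/L
Dose 3 (10 mg at t=14 h): 10·exp(−0.04621·33) = 2.176 mg/L
Dose 4 (50 mg at t=21 h): 50·exp(−0.04621·26) = 15.038 mg/L
Dose 5 (330 mg at t=28 h): 330·exp(−0.04621·19) = 137.154 mg/L
Dose 6 (210 mg at t=35 h): 210·exp(−0.04621·12) = 120.613 mg/L
Dose 7 (490 mg at t=42 h): 490·exp(−0.04621·5) = 388.913 mg/L
C(47) = 9.117 + 62.996 + 2.176 + 15.038 + 137.154 + 120.613 + 388.913 = 736.008 mg/L

736.008 mg/L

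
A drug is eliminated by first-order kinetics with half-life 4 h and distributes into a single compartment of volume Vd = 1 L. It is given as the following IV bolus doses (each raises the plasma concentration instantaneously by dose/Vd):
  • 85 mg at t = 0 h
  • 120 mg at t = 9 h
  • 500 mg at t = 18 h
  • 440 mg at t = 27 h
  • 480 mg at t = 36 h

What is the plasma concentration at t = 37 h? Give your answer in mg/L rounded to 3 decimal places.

501.070 mg/L

k = ln 2 / 4 = 0.17329 per h
Dose 1 (85 mg at t=0 h): 85·exp(−0.17329·37) = 0.140 mg/L
Dose 2 (120 mg at t=9 h): 120·exp(−0.17329·28) = 0.938 mg/L
Dose 3 (500 mg at t=18 h): 500·exp(−0.17329·19) = 18.581 mg/L
Dose 4 (440 mg at t=27 h): 440·exp(−0.17329·10) = 77.782 mg/L
Dose 5 (480 mg at t=36 h): 480·exp(−0.17329·1) = 403.630 mg/L
C(37) = 0.140 + 0.938 + 18.581 + 77.782 + 403.630 = 501.070 mg/L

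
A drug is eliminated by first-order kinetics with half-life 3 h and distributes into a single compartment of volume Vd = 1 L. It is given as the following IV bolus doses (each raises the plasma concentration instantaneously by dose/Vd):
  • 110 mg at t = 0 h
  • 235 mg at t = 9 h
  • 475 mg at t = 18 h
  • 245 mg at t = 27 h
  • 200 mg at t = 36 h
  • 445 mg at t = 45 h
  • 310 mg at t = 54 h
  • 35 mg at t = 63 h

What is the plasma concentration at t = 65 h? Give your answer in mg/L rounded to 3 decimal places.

51.133 mg/L

k = ln 2 / 3 = 0.23105 per h
Dose 1 (110 mg at t=0 h): 110·exp(−0.23105·65) = 0.000 mg/L
Dose 2 (235 mg at t=9 h): 235·exp(−0.23105·56) = 0.001 mg/L
Dose 3 (475 mg at t=18 h): 475·exp(−0.23105·47) = 0.009 mg/L
Dose 4 (245 mg at t=27 h): 245·exp(−0.23105·38) = 0.038 mg/L
Dose 5 (200 mg at t=36 h): 200·exp(−0.23105·29) = 0.246 mg/L
Dose 6 (445 mg at t=45 h): 445·exp(−0.23105·20) = 4.380 mg/L
Dose 7 (310 mg at t=54 h): 310·exp(−0.23105·11) = 24.411 mg/L
Dose 8 (35 mg at t=63 h): 35·exp(−0.23105·2) = 22.049 mg/L
C(65) = 0.000 + 0.001 + 0.009 + 0.038 + 0.246 + 4.380 + 24.411 + 22.049 = 51.133 mg/L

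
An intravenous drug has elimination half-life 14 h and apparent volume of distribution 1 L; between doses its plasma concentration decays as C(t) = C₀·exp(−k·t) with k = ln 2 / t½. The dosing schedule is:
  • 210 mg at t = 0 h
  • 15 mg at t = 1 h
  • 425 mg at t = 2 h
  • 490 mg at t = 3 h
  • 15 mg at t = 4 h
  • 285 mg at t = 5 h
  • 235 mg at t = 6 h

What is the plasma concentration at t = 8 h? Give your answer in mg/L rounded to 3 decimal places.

1321.060 mg/L

k = ln 2 / 14 = 0.04951 per h
Dose 1 (210 mg at t=0 h): 210·exp(−0.04951·8) = 141.320 mg/L
Dose 2 (15 mg at t=1 h): 15·exp(−0.04951·7) = 10.607 mg/L
Dose 3 (425 mg at t=2 h): 425·exp(−0.04951·6) = 315.774 mg/L
Dose 4 (490 mg at t=3 h): 490·exp(−0.04951·5) = 382.547 mg/L
Dose 5 (15 mg at t=4 h): 15·exp(−0.04951·4) = 12.305 mg/L
Dose 6 (285 mg at t=5 h): 285·exp(−0.04951·3) = 245.662 mg/L
Dose 7 (235 mg at t=6 h): 235·exp(−0.04951·2) = 212.845 mg/L
C(8) = 141.320 + 10.607 + 315.774 + 382.547 + 12.305 + 245.662 + 212.845 = 1321.060 mg/L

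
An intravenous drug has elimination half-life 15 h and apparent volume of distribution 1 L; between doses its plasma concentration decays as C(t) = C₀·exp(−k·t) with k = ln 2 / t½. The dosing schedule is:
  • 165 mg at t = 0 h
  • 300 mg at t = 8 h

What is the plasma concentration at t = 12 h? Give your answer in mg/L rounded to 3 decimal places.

k = ln 2 / 15 = 0.04621 per h
Dose 1 (165 mg at t=0 h): 165·exp(−0.04621·12) = 94.768 mg/L
Dose 2 (300 mg at t=8 h): 300·exp(−0.04621·4) = 249.371 mg/L
C(12) = 94.768 + 249.371 = 344.139 mg/L

344.139 mg/L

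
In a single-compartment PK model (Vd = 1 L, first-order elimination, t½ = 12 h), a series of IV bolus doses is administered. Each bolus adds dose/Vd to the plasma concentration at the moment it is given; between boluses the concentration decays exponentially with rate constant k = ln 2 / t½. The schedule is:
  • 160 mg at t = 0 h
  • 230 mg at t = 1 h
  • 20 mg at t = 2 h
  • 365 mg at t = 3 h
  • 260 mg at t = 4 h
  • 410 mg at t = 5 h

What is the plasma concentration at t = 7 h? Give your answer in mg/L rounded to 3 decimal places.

1158.007 mg/L

k = ln 2 / 12 = 0.05776 per h
Dose 1 (160 mg at t=0 h): 160·exp(−0.05776·7) = 106.787 mg/L
Dose 2 (230 mg at t=1 h): 230·exp(−0.05776·6) = 162.635 mg/L
Dose 3 (20 mg at t=2 h): 20·exp(−0.05776·5) = 14.983 mg/L
Dose 4 (365 mg at t=3 h): 365·exp(−0.05776·4) = 289.701 mg/L
Dose 5 (260 mg at t=4 h): 260·exp(−0.05776·3) = 218.633 mg/L
Dose 6 (410 mg at t=5 h): 410·exp(−0.05776·2) = 365.268 mg/L
C(7) = 106.787 + 162.635 + 14.983 + 289.701 + 218.633 + 365.268 = 1158.007 mg/L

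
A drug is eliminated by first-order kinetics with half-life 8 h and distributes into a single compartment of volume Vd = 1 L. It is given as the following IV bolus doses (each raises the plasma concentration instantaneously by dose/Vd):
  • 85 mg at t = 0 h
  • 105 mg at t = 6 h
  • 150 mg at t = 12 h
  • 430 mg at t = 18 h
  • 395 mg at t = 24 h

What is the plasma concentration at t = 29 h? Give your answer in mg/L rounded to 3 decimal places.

477.504 mg/L

k = ln 2 / 8 = 0.08664 per h
Dose 1 (85 mg at t=0 h): 85·exp(−0.08664·29) = 6.889 mg/L
Dose 2 (105 mg at t=6 h): 105·exp(−0.08664·23) = 14.313 mg/L
Dose 3 (150 mg at t=12 h): 150·exp(−0.08664·17) = 34.388 mg/L
Dose 4 (430 mg at t=18 h): 430·exp(−0.08664·11) = 165.788 mg/L
Dose 5 (395 mg at t=24 h): 395·exp(−0.08664·5) = 256.126 mg/L
C(29) = 6.889 + 14.313 + 34.388 + 165.788 + 256.126 = 477.504 mg/L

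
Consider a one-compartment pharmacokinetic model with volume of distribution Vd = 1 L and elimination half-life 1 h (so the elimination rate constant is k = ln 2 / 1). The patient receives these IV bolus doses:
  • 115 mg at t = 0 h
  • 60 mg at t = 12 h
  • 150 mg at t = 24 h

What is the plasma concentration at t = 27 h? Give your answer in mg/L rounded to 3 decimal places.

18.752 mg/L

k = ln 2 / 1 = 0.69315 per h
Dose 1 (115 mg at t=0 h): 115·exp(−0.69315·27) = 0.000 mg/L
Dose 2 (60 mg at t=12 h): 60·exp(−0.69315·15) = 0.002 mg/L
Dose 3 (150 mg at t=24 h): 150·exp(−0.69315·3) = 18.750 mg/L
C(27) = 0.000 + 0.002 + 18.750 = 18.752 mg/L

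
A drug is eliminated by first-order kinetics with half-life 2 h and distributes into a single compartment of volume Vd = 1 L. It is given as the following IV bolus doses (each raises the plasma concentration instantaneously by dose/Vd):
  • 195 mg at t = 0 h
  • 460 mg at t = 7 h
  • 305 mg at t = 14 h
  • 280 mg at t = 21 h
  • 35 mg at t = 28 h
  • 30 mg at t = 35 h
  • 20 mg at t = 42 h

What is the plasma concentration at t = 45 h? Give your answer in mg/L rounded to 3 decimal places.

8.181 mg/L

k = ln 2 / 2 = 0.34657 per h
Dose 1 (195 mg at t=0 h): 195·exp(−0.34657·45) = 0.000 mg/L
Dose 2 (460 mg at t=7 h): 460·exp(−0.34657·38) = 0.001 mg/L
Dose 3 (305 mg at t=14 h): 305·exp(−0.34657·31) = 0.007 mg/L
Dose 4 (280 mg at t=21 h): 280·exp(−0.34657·24) = 0.068 mg/L
Dose 5 (35 mg at t=28 h): 35·exp(−0.34657·17) = 0.097 mg/L
Dose 6 (30 mg at t=35 h): 30·exp(−0.34657·10) = 0.938 mg/L
Dose 7 (20 mg at t=42 h): 20·exp(−0.34657·3) = 7.071 mg/L
C(45) = 0.000 + 0.001 + 0.007 + 0.068 + 0.097 + 0.938 + 7.071 = 8.181 mg/L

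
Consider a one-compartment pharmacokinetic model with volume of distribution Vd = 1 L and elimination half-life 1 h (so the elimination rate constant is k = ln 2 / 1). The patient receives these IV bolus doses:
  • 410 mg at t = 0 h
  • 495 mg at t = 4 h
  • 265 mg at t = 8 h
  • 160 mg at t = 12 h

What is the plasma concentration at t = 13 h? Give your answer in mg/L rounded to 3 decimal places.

k = ln 2 / 1 = 0.69315 per h
Dose 1 (410 mg at t=0 h): 410·exp(−0.69315·13) = 0.050 mg/L
Dose 2 (495 mg at t=4 h): 495·exp(−0.69315·9) = 0.967 mg/L
Dose 3 (265 mg at t=8 h): 265·exp(−0.69315·5) = 8.281 mg/L
Dose 4 (160 mg at t=12 h): 160·exp(−0.69315·1) = 80.000 mg/L
C(13) = 0.050 + 0.967 + 8.281 + 80.000 = 89.298 mg/L

89.298 mg/L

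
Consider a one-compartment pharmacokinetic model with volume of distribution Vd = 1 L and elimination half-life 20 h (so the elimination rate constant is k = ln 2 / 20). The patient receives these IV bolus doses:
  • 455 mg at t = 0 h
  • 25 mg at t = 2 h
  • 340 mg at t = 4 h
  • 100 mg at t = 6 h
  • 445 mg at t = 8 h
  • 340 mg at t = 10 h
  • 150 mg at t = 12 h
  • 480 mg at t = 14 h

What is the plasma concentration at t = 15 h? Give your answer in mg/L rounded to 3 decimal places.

1825.789 mg/L

k = ln 2 / 20 = 0.03466 per h
Dose 1 (455 mg at t=0 h): 455·exp(−0.03466·15) = 270.545 mg/L
Dose 2 (25 mg at t=2 h): 25·exp(−0.03466·13) = 15.932 mg/L
Dose 3 (340 mg at t=4 h): 340·exp(−0.03466·11) = 232.227 mg/L
Dose 4 (100 mg at t=6 h): 100·exp(−0.03466·9) = 73.204 mg/L
Dose 5 (445 mg at t=8 h): 445·exp(−0.03466·7) = 349.140 mg/L
Dose 6 (340 mg at t=10 h): 340·exp(−0.03466·5) = 285.905 mg/L
Dose 7 (150 mg at t=12 h): 150·exp(−0.03466·3) = 135.188 mg/L
Dose 8 (480 mg at t=14 h): 480·exp(−0.03466·1) = 463.649 mg/L
C(15) = 270.545 + 15.932 + 232.227 + 73.204 + 349.140 + 285.905 + 135.188 + 463.649 = 1825.789 mg/L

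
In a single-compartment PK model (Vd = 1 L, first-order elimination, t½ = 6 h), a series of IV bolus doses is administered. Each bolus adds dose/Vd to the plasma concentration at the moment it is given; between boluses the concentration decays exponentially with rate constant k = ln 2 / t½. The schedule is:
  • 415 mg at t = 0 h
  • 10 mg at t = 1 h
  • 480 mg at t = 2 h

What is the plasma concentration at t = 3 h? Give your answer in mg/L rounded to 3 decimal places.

729.018 mg/L

k = ln 2 / 6 = 0.11552 per h
Dose 1 (415 mg at t=0 h): 415·exp(−0.11552·3) = 293.449 mg/L
Dose 2 (10 mg at t=1 h): 10·exp(−0.11552·2) = 7.937 mg/L
Dose 3 (480 mg at t=2 h): 480·exp(−0.11552·1) = 427.631 mg/L
C(3) = 293.449 + 7.937 + 427.631 = 729.018 mg/L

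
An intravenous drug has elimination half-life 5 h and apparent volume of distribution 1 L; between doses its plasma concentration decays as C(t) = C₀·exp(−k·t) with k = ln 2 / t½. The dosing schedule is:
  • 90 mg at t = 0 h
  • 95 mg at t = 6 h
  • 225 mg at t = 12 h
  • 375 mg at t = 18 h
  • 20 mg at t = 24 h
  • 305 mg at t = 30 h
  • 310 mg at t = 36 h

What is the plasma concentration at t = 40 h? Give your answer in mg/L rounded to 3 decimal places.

k = ln 2 / 5 = 0.13863 per h
Dose 1 (90 mg at t=0 h): 90·exp(−0.13863·40) = 0.352 mg/L
Dose 2 (95 mg at t=6 h): 95·exp(−0.13863·34) = 0.853 mg/L
Dose 3 (225 mg at t=12 h): 225·exp(−0.13863·28) = 4.639 mg/L
Dose 4 (375 mg at t=18 h): 375·exp(−0.13863·22) = 17.762 mg/L
Dose 5 (20 mg at t=24 h): 20·exp(−0.13863·16) = 2.176 mg/L
Dose 6 (305 mg at t=30 h): 305·exp(−0.13863·10) = 76.250 mg/L
Dose 7 (310 mg at t=36 h): 310·exp(−0.13863·4) = 178.048 mg/L
C(40) = 0.352 + 0.853 + 4.639 + 17.762 + 2.176 + 76.250 + 178.048 = 280.080 mg/L

280.080 mg/L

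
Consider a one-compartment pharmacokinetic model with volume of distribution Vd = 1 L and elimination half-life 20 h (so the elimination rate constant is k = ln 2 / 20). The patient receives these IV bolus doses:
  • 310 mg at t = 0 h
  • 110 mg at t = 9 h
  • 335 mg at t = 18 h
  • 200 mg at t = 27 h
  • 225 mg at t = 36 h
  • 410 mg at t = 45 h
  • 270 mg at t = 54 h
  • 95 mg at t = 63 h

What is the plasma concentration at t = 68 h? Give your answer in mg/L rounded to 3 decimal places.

k = ln 2 / 20 = 0.03466 per h
Dose 1 (310 mg at t=0 h): 310·exp(−0.03466·68) = 29.367 mg/L
Dose 2 (110 mg at t=9 h): 110·exp(−0.03466·59) = 14.235 mg/L
Dose 3 (335 mg at t=18 h): 335·exp(−0.03466·50) = 59.220 mg/L
Dose 4 (200 mg at t=27 h): 200·exp(−0.03466·41) = 48.297 mg/L
Dose 5 (225 mg at t=36 h): 225·exp(−0.03466·32) = 74.222 mg/L
Dose 6 (410 mg at t=45 h): 410·exp(−0.03466·23) = 184.756 mg/L
Dose 7 (270 mg at t=54 h): 270·exp(−0.03466·14) = 166.204 mg/L
Dose 8 (95 mg at t=63 h): 95·exp(−0.03466·5) = 79.885 mg/L
C(68) = 29.367 + 14.235 + 59.220 + 48.297 + 74.222 + 184.756 + 166.204 + 79.885 = 656.187 mg/L

656.187 mg/L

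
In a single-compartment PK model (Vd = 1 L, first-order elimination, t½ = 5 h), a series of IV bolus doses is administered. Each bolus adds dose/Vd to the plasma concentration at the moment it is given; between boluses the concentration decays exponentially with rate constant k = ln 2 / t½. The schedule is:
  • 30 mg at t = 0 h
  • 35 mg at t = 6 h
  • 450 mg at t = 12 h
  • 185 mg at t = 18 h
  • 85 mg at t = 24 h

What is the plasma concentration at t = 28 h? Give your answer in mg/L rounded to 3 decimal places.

146.314 mg/L

k = ln 2 / 5 = 0.13863 per h
Dose 1 (30 mg at t=0 h): 30·exp(−0.13863·28) = 0.619 mg/L
Dose 2 (35 mg at t=6 h): 35·exp(−0.13863·22) = 1.658 mg/L
Dose 3 (450 mg at t=12 h): 450·exp(−0.13863·16) = 48.968 mg/L
Dose 4 (185 mg at t=18 h): 185·exp(−0.13863·10) = 46.250 mg/L
Dose 5 (85 mg at t=24 h): 85·exp(−0.13863·4) = 48.820 mg/L
C(28) = 0.619 + 1.658 + 48.968 + 46.250 + 48.820 = 146.314 mg/L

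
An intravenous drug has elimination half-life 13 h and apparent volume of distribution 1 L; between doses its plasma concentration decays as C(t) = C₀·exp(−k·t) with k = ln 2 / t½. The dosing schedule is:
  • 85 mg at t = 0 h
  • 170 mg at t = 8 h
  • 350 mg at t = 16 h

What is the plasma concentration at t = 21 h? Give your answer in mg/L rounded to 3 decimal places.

380.836 mg/L

k = ln 2 / 13 = 0.05332 per h
Dose 1 (85 mg at t=0 h): 85·exp(−0.05332·21) = 27.742 mg/L
Dose 2 (170 mg at t=8 h): 170·exp(−0.05332·13) = 85.000 mg/L
Dose 3 (350 mg at t=16 h): 350·exp(−0.05332·5) = 268.094 mg/L
C(21) = 27.742 + 85.000 + 268.094 = 380.836 mg/L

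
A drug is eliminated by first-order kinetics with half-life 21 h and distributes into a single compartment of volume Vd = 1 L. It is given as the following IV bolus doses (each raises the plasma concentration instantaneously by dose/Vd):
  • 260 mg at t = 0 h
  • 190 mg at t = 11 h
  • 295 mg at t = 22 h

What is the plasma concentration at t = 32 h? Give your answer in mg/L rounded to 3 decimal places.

397.487 mg/L

k = ln 2 / 21 = 0.03301 per h
Dose 1 (260 mg at t=0 h): 260·exp(−0.03301·32) = 90.419 mg/L
Dose 2 (190 mg at t=11 h): 190·exp(−0.03301·21) = 95.000 mg/L
Dose 3 (295 mg at t=22 h): 295·exp(−0.03301·10) = 212.068 mg/L
C(32) = 90.419 + 95.000 + 212.068 = 397.487 mg/L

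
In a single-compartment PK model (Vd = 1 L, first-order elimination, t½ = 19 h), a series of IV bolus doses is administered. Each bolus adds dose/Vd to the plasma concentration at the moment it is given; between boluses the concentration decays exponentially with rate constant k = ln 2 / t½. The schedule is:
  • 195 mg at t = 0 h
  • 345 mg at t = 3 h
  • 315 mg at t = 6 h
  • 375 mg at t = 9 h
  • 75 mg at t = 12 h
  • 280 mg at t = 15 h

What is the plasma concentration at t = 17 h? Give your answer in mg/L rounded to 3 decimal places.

k = ln 2 / 19 = 0.03648 per h
Dose 1 (195 mg at t=0 h): 195·exp(−0.03648·17) = 104.880 mg/L
Dose 2 (345 mg at t=3 h): 345·exp(−0.03648·14) = 207.018 mg/L
Dose 3 (315 mg at t=6 h): 315·exp(−0.03648·11) = 210.877 mg/L
Dose 4 (375 mg at t=9 h): 375·exp(−0.03648·8) = 280.080 mg/L
Dose 5 (75 mg at t=12 h): 75·exp(−0.03648·5) = 62.495 mg/L
Dose 6 (280 mg at t=15 h): 280·exp(−0.03648·2) = 260.298 mg/L
C(17) = 104.880 + 207.018 + 210.877 + 280.080 + 62.495 + 260.298 = 1125.647 mg/L

1125.647 mg/L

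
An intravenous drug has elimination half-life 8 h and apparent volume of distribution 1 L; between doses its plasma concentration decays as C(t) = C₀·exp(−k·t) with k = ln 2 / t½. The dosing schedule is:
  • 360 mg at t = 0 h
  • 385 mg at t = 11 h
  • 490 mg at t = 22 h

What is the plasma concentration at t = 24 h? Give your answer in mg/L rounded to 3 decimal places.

k = ln 2 / 8 = 0.08664 per h
Dose 1 (360 mg at t=0 h): 360·exp(−0.08664·24) = 45.000 mg/L
Dose 2 (385 mg at t=11 h): 385·exp(−0.08664·13) = 124.821 mg/L
Dose 3 (490 mg at t=22 h): 490·exp(−0.08664·2) = 412.039 mg/L
C(24) = 45.000 + 124.821 + 412.039 = 581.860 mg/L

581.860 mg/L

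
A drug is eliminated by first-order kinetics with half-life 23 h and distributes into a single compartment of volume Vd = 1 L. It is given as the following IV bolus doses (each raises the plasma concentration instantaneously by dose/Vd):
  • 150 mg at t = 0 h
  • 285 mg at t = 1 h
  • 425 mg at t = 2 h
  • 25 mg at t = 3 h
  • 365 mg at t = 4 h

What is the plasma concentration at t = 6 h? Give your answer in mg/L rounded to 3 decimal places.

1113.546 mg/L

k = ln 2 / 23 = 0.03014 per h
Dose 1 (150 mg at t=0 h): 150·exp(−0.03014·6) = 125.188 mg/L
Dose 2 (285 mg at t=1 h): 285·exp(−0.03014·5) = 245.134 mg/L
Dose 3 (425 mg at t=2 h): 425·exp(−0.03014·4) = 376.735 mg/L
Dose 4 (25 mg at t=3 h): 25·exp(−0.03014·3) = 22.839 mg/L
Dose 5 (365 mg at t=4 h): 365·exp(−0.03014·2) = 343.650 mg/L
C(6) = 125.188 + 245.134 + 376.735 + 22.839 + 343.650 = 1113.546 mg/L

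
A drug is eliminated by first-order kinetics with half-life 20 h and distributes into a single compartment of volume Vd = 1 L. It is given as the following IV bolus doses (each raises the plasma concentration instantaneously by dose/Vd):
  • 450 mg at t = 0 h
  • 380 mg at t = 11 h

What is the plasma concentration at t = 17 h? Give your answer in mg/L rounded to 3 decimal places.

558.309 mg/L

k = ln 2 / 20 = 0.03466 per h
Dose 1 (450 mg at t=0 h): 450·exp(−0.03466·17) = 249.653 mg/L
Dose 2 (380 mg at t=11 h): 380·exp(−0.03466·6) = 308.656 mg/L
C(17) = 249.653 + 308.656 = 558.309 mg/L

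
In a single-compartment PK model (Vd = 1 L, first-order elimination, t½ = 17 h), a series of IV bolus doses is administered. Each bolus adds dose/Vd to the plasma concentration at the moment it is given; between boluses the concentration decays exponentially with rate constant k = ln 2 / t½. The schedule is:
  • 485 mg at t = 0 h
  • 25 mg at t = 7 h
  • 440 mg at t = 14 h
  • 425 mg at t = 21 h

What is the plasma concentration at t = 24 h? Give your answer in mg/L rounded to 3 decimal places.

k = ln 2 / 17 = 0.04077 per h
Dose 1 (485 mg at t=0 h): 485·exp(−0.04077·24) = 182.288 mg/L
Dose 2 (25 mg at t=7 h): 25·exp(−0.04077·17) = 12.500 mg/L
Dose 3 (440 mg at t=14 h): 440·exp(−0.04077·10) = 292.669 mg/L
Dose 4 (425 mg at t=21 h): 425·exp(−0.04077·3) = 376.068 mg/L
C(24) = 182.288 + 12.500 + 292.669 + 376.068 = 863.524 mg/L

863.524 mg/L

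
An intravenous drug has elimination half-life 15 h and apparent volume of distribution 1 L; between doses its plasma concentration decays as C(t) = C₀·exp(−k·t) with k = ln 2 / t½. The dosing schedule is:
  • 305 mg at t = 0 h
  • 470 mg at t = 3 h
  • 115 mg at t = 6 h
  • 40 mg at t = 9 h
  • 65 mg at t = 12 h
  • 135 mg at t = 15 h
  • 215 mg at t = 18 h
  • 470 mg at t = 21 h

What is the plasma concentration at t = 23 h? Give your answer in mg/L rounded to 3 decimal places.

k = ln 2 / 15 = 0.04621 per h
Dose 1 (305 mg at t=0 h): 305·exp(−0.04621·23) = 105.371 mg/L
Dose 2 (470 mg at t=3 h): 470·exp(−0.04621·20) = 186.520 mg/L
Dose 3 (115 mg at t=6 h): 115·exp(−0.04621·17) = 52.424 mg/L
Dose 4 (40 mg at t=9 h): 40·exp(−0.04621·14) = 20.946 mg/L
Dose 5 (65 mg at t=12 h): 65·exp(−0.04621·11) = 39.098 mg/L
Dose 6 (135 mg at t=15 h): 135·exp(−0.04621·8) = 93.279 mg/L
Dose 7 (215 mg at t=18 h): 215·exp(−0.04621·5) = 170.646 mg/L
Dose 8 (470 mg at t=21 h): 470·exp(−0.04621·2) = 428.510 mg/L
C(23) = 105.371 + 186.520 + 52.424 + 20.946 + 39.098 + 93.279 + 170.646 + 428.510 = 1096.793 mg/L

1096.793 mg/L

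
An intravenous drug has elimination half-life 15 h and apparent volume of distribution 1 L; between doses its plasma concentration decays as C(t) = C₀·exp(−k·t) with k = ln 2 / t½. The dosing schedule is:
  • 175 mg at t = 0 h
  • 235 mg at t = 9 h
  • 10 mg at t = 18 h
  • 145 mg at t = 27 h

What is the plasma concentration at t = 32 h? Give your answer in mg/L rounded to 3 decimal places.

k = ln 2 / 15 = 0.04621 per h
Dose 1 (175 mg at t=0 h): 175·exp(−0.04621·32) = 39.888 mg/L
Dose 2 (235 mg at t=9 h): 235·exp(−0.04621·23) = 81.187 mg/L
Dose 3 (10 mg at t=18 h): 10·exp(−0.04621·14) = 5.236 mg/L
Dose 4 (145 mg at t=27 h): 145·exp(−0.04621·5) = 115.087 mg/L
C(32) = 39.888 + 81.187 + 5.236 + 115.087 = 241.398 mg/L

241.398 mg/L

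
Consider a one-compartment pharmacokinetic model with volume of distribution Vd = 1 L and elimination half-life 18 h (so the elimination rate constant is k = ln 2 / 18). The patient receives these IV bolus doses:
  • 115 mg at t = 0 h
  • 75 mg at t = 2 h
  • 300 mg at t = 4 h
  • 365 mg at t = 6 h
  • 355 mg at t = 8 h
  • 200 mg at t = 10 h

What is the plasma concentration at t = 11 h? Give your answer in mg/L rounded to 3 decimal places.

1167.226 mg/L

k = ln 2 / 18 = 0.03851 per h
Dose 1 (115 mg at t=0 h): 115·exp(−0.03851·11) = 75.290 mg/L
Dose 2 (75 mg at t=2 h): 75·exp(−0.03851·9) = 53.033 mg/L
Dose 3 (300 mg at t=4 h): 300·exp(−0.03851·7) = 229.115 mg/L
Dose 4 (365 mg at t=6 h): 365·exp(−0.03851·5) = 301.074 mg/L
Dose 5 (355 mg at t=8 h): 355·exp(−0.03851·3) = 316.269 mg/L
Dose 6 (200 mg at t=10 h): 200·exp(−0.03851·1) = 192.445 mg/L
C(11) = 75.290 + 53.033 + 229.115 + 301.074 + 316.269 + 192.445 = 1167.226 mg/L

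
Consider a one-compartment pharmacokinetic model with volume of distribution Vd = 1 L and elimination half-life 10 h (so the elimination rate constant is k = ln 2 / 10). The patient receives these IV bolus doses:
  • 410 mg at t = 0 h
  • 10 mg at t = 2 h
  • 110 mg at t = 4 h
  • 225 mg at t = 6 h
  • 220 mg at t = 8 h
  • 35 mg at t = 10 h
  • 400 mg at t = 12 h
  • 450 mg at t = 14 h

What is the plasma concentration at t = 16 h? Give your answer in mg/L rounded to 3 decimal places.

k = ln 2 / 10 = 0.06931 per h
Dose 1 (410 mg at t=0 h): 410·exp(−0.06931·16) = 135.250 mg/L
Dose 2 (10 mg at t=2 h): 10·exp(−0.06931·14) = 3.789 mg/L
Dose 3 (110 mg at t=4 h): 110·exp(−0.06931·12) = 47.880 mg/L
Dose 4 (225 mg at t=6 h): 225·exp(−0.06931·10) = 112.500 mg/L
Dose 5 (220 mg at t=8 h): 220·exp(−0.06931·8) = 126.357 mg/L
Dose 6 (35 mg at t=10 h): 35·exp(−0.06931·6) = 23.091 mg/L
Dose 7 (400 mg at t=12 h): 400·exp(−0.06931·4) = 303.143 mg/L
Dose 8 (450 mg at t=14 h): 450·exp(−0.06931·2) = 391.748 mg/L
C(16) = 135.250 + 3.789 + 47.880 + 112.500 + 126.357 + 23.091 + 303.143 + 391.748 = 1143.758 mg/L

1143.758 mg/L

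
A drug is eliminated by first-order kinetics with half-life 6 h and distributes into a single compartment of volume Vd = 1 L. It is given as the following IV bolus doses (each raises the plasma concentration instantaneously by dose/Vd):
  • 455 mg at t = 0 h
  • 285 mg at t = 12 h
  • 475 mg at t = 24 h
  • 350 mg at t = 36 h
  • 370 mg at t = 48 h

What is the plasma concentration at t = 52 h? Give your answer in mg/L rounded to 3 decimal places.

k = ln 2 / 6 = 0.11552 per h
Dose 1 (455 mg at t=0 h): 455·exp(−0.11552·52) = 1.120 mg/L
Dose 2 (285 mg at t=12 h): 285·exp(−0.11552·40) = 2.805 mg/L
Dose 3 (475 mg at t=24 h): 475·exp(−0.11552·28) = 18.702 mg/L
Dose 4 (350 mg at t=36 h): 350·exp(−0.11552·16) = 55.122 mg/L
Dose 5 (370 mg at t=48 h): 370·exp(−0.11552·4) = 233.085 mg/L
C(52) = 1.120 + 2.805 + 18.702 + 55.122 + 233.085 = 310.834 mg/L

310.834 mg/L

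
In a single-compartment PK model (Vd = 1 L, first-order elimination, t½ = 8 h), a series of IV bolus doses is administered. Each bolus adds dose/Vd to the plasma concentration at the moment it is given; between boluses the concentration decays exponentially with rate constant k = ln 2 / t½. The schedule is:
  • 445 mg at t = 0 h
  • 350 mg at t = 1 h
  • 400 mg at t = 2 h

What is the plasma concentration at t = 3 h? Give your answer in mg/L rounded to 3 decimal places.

1004.257 mg/L

k = ln 2 / 8 = 0.08664 per h
Dose 1 (445 mg at t=0 h): 445·exp(−0.08664·3) = 343.142 mg/L
Dose 2 (350 mg at t=1 h): 350·exp(−0.08664·2) = 294.314 mg/L
Dose 3 (400 mg at t=2 h): 400·exp(−0.08664·1) = 366.802 mg/L
C(3) = 343.142 + 294.314 + 366.802 = 1004.257 mg/L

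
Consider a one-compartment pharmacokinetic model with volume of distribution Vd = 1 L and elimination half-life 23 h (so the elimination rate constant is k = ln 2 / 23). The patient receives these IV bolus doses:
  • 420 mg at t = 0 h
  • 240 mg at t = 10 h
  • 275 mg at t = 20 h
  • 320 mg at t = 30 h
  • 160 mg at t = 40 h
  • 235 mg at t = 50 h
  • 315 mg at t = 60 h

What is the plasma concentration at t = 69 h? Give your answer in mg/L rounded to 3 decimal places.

k = ln 2 / 23 = 0.03014 per h
Dose 1 (420 mg at t=0 h): 420·exp(−0.03014·69) = 52.500 mg/L
Dose 2 (240 mg at t=10 h): 240·exp(−0.03014·59) = 40.551 mg/L
Dose 3 (275 mg at t=20 h): 275·exp(−0.03014·49) = 62.807 mg/L
Dose 4 (320 mg at t=30 h): 320·exp(−0.03014·39) = 98.789 mg/L
Dose 5 (160 mg at t=40 h): 160·exp(−0.03014·29) = 66.767 mg/L
Dose 6 (235 mg at t=50 h): 235·exp(−0.03014·19) = 132.553 mg/L
Dose 7 (315 mg at t=60 h): 315·exp(−0.03014·9) = 240.169 mg/L
C(69) = 52.500 + 40.551 + 62.807 + 98.789 + 66.767 + 132.553 + 240.169 = 694.136 mg/L

694.136 mg/L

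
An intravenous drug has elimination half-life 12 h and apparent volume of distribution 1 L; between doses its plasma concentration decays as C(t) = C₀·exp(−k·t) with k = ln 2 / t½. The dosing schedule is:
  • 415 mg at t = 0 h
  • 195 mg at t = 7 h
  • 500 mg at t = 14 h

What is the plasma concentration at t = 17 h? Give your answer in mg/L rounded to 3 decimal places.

k = ln 2 / 12 = 0.05776 per h
Dose 1 (415 mg at t=0 h): 415·exp(−0.05776·17) = 155.449 mg/L
Dose 2 (195 mg at t=7 h): 195·exp(−0.05776·10) = 109.440 mg/L
Dose 3 (500 mg at t=14 h): 500·exp(−0.05776·3) = 420.448 mg/L
C(17) = 155.449 + 109.440 + 420.448 = 685.338 mg/L

685.338 mg/L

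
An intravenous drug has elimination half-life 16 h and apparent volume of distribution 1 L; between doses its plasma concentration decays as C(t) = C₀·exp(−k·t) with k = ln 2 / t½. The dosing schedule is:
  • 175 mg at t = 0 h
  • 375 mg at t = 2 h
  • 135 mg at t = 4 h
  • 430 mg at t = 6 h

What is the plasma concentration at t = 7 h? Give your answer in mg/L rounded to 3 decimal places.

961.506 mg/L

k = ln 2 / 16 = 0.04332 per h
Dose 1 (175 mg at t=0 h): 175·exp(−0.04332·7) = 129.222 mg/L
Dose 2 (375 mg at t=2 h): 375·exp(−0.04332·5) = 301.967 mg/L
Dose 3 (135 mg at t=4 h): 135·exp(−0.04332·3) = 118.547 mg/L
Dose 4 (430 mg at t=6 h): 430·exp(−0.04332·1) = 411.769 mg/L
C(7) = 129.222 + 301.967 + 118.547 + 411.769 = 961.506 mg/L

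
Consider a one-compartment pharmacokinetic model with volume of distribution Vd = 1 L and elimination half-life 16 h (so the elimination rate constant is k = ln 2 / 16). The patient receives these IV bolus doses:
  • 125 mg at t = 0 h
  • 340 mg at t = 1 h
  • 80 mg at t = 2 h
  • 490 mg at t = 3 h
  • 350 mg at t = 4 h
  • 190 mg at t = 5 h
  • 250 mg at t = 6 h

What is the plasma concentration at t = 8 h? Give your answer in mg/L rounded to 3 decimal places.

k = ln 2 / 16 = 0.04332 per h
Dose 1 (125 mg at t=0 h): 125·exp(−0.04332·8) = 88.388 mg/L
Dose 2 (340 mg at t=1 h): 340·exp(−0.04332·7) = 251.060 mg/L
Dose 3 (80 mg at t=2 h): 80·exp(−0.04332·6) = 61.688 mg/L
Dose 4 (490 mg at t=3 h): 490·exp(−0.04332·5) = 394.570 mg/L
Dose 5 (350 mg at t=4 h): 350·exp(−0.04332·4) = 294.314 mg/L
Dose 6 (190 mg at t=5 h): 190·exp(−0.04332·3) = 166.844 mg/L
Dose 7 (250 mg at t=6 h): 250·exp(−0.04332·2) = 229.251 mg/L
C(8) = 88.388 + 251.060 + 61.688 + 394.570 + 294.314 + 166.844 + 229.251 = 1486.116 mg/L

1486.116 mg/L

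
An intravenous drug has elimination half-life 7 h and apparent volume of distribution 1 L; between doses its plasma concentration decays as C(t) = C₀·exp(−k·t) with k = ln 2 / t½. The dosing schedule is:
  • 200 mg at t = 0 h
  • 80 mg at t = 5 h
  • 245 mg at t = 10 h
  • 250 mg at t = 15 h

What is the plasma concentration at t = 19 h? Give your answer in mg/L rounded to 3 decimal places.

k = ln 2 / 7 = 0.09902 per h
Dose 1 (200 mg at t=0 h): 200·exp(−0.09902·19) = 30.475 mg/L
Dose 2 (80 mg at t=5 h): 80·exp(−0.09902·14) = 20.000 mg/L
Dose 3 (245 mg at t=10 h): 245·exp(−0.09902·9) = 100.491 mg/L
Dose 4 (250 mg at t=15 h): 250·exp(−0.09902·4) = 168.238 mg/L
C(19) = 30.475 + 20.000 + 100.491 + 168.238 = 319.204 mg/L

319.204 mg/L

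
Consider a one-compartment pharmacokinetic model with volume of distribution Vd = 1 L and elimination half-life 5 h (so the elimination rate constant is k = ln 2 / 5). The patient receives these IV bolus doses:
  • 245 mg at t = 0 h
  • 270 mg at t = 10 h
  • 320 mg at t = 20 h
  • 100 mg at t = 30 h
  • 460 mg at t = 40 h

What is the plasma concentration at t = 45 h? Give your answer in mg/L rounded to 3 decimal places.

255.088 mg/L

k = ln 2 / 5 = 0.13863 per h
Dose 1 (245 mg at t=0 h): 245·exp(−0.13863·45) = 0.479 mg/L
Dose 2 (270 mg at t=10 h): 270·exp(−0.13863·35) = 2.109 mg/L
Dose 3 (320 mg at t=20 h): 320·exp(−0.13863·25) = 10.000 mg/L
Dose 4 (100 mg at t=30 h): 100·exp(−0.13863·15) = 12.500 mg/L
Dose 5 (460 mg at t=40 h): 460·exp(−0.13863·5) = 230.000 mg/L
C(45) = 0.479 + 2.109 + 10.000 + 12.500 + 230.000 = 255.088 mg/L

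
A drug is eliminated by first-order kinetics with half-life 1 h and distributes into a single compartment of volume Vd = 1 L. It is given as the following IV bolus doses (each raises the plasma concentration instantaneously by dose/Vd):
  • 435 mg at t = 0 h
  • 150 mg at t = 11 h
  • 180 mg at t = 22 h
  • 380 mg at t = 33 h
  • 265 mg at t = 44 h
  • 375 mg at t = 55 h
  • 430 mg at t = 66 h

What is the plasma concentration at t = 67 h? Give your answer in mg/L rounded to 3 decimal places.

215.092 mg/L

k = ln 2 / 1 = 0.69315 per h
Dose 1 (435 mg at t=0 h): 435·exp(−0.69315·67) = 0.000 mg/L
Dose 2 (150 mg at t=11 h): 150·exp(−0.69315·56) = 0.000 mg/L
Dose 3 (180 mg at t=22 h): 180·exp(−0.69315·45) = 0.000 mg/L
Dose 4 (380 mg at t=33 h): 380·exp(−0.69315·34) = 0.000 mg/L
Dose 5 (265 mg at t=44 h): 265·exp(−0.69315·23) = 0.000 mg/L
Dose 6 (375 mg at t=55 h): 375·exp(−0.69315·12) = 0.092 mg/L
Dose 7 (430 mg at t=66 h): 430·exp(−0.69315·1) = 215.000 mg/L
C(67) = 0.000 + 0.000 + 0.000 + 0.000 + 0.000 + 0.092 + 215.000 = 215.092 mg/L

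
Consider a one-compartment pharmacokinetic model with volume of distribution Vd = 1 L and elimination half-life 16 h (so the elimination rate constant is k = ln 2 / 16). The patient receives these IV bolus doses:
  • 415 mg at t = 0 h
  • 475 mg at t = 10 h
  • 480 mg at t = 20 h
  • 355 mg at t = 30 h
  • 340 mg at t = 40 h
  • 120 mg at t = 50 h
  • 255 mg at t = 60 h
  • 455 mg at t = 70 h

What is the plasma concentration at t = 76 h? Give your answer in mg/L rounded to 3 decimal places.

722.198 mg/L

k = ln 2 / 16 = 0.04332 per h
Dose 1 (415 mg at t=0 h): 415·exp(−0.04332·76) = 15.423 mg/L
Dose 2 (475 mg at t=10 h): 475·exp(−0.04332·66) = 27.224 mg/L
Dose 3 (480 mg at t=20 h): 480·exp(−0.04332·56) = 42.426 mg/L
Dose 4 (355 mg at t=30 h): 355·exp(−0.04332·46) = 48.391 mg/L
Dose 5 (340 mg at t=40 h): 340·exp(−0.04332·36) = 71.476 mg/L
Dose 6 (120 mg at t=50 h): 120·exp(−0.04332·26) = 38.905 mg/L
Dose 7 (255 mg at t=60 h): 255·exp(−0.04332·16) = 127.500 mg/L
Dose 8 (455 mg at t=70 h): 455·exp(−0.04332·6) = 350.853 mg/L
C(76) = 15.423 + 27.224 + 42.426 + 48.391 + 71.476 + 38.905 + 127.500 + 350.853 = 722.198 mg/L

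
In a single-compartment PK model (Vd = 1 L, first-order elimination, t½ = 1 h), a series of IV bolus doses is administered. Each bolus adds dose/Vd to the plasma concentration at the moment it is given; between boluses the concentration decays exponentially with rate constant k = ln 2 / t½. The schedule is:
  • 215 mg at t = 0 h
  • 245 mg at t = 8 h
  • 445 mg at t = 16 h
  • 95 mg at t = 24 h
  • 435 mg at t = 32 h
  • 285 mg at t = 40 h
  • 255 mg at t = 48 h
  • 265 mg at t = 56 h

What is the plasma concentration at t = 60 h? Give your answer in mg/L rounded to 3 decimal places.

16.625 mg/L

k = ln 2 / 1 = 0.69315 per h
Dose 1 (215 mg at t=0 h): 215·exp(−0.69315·60) = 0.000 mg/L
Dose 2 (245 mg at t=8 h): 245·exp(−0.69315·52) = 0.000 mg/L
Dose 3 (445 mg at t=16 h): 445·exp(−0.69315·44) = 0.000 mg/L
Dose 4 (95 mg at t=24 h): 95·exp(−0.69315·36) = 0.000 mg/L
Dose 5 (435 mg at t=32 h): 435·exp(−0.69315·28) = 0.000 mg/L
Dose 6 (285 mg at t=40 h): 285·exp(−0.69315·20) = 0.000 mg/L
Dose 7 (255 mg at t=48 h): 255·exp(−0.69315·12) = 0.062 mg/L
Dose 8 (265 mg at t=56 h): 265·exp(−0.69315·4) = 16.562 mg/L
C(60) = 0.000 + 0.000 + 0.000 + 0.000 + 0.000 + 0.000 + 0.062 + 16.562 = 16.625 mg/L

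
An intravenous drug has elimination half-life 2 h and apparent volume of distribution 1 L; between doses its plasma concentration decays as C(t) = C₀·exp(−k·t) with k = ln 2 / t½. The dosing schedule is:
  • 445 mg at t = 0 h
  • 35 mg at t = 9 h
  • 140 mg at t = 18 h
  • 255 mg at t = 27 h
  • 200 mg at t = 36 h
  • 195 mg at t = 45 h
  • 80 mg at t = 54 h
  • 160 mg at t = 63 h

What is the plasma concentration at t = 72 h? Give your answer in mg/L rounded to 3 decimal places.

7.245 mg/L

k = ln 2 / 2 = 0.34657 per h
Dose 1 (445 mg at t=0 h): 445·exp(−0.34657·72) = 0.000 mg/L
Dose 2 (35 mg at t=9 h): 35·exp(−0.34657·63) = 0.000 mg/L
Dose 3 (140 mg at t=18 h): 140·exp(−0.34657·54) = 0.000 mg/L
Dose 4 (255 mg at t=27 h): 255·exp(−0.34657·45) = 0.000 mg/L
Dose 5 (200 mg at t=36 h): 200·exp(−0.34657·36) = 0.001 mg/L
Dose 6 (195 mg at t=45 h): 195·exp(−0.34657·27) = 0.017 mg/L
Dose 7 (80 mg at t=54 h): 80·exp(−0.34657·18) = 0.156 mg/L
Dose 8 (160 mg at t=63 h): 160·exp(−0.34657·9) = 7.071 mg/L
C(72) = 0.000 + 0.000 + 0.000 + 0.000 + 0.001 + 0.017 + 0.156 + 7.071 = 7.245 mg/L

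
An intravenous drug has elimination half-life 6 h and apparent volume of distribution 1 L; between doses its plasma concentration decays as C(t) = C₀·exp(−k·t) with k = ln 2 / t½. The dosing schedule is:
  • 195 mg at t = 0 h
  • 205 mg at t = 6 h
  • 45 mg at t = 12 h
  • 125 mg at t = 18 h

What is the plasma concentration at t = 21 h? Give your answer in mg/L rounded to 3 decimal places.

k = ln 2 / 6 = 0.11552 per h
Dose 1 (195 mg at t=0 h): 195·exp(−0.11552·21) = 17.236 mg/L
Dose 2 (205 mg at t=6 h): 205·exp(−0.11552·15) = 36.239 mg/L
Dose 3 (45 mg at t=12 h): 45·exp(−0.11552·9) = 15.910 mg/L
Dose 4 (125 mg at t=18 h): 125·exp(−0.11552·3) = 88.388 mg/L
C(21) = 17.236 + 36.239 + 15.910 + 88.388 = 157.773 mg/L

157.773 mg/L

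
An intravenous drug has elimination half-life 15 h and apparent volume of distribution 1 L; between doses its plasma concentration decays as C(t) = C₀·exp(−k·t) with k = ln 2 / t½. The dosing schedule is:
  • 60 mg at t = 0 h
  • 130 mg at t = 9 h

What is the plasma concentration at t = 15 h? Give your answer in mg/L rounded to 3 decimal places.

128.522 mg/L

k = ln 2 / 15 = 0.04621 per h
Dose 1 (60 mg at t=0 h): 60·exp(−0.04621·15) = 30.000 mg/L
Dose 2 (130 mg at t=9 h): 130·exp(−0.04621·6) = 98.522 mg/L
C(15) = 30.000 + 98.522 = 128.522 mg/L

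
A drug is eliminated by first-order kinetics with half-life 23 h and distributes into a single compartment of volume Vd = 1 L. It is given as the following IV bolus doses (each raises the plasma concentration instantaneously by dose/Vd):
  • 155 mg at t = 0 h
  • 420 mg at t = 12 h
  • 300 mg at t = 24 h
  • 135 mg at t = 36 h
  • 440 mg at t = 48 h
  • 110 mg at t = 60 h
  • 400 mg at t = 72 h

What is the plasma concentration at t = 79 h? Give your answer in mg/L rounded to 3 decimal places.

723.060 mg/L

k = ln 2 / 23 = 0.03014 per h
Dose 1 (155 mg at t=0 h): 155·exp(−0.03014·79) = 14.334 mg/L
Dose 2 (420 mg at t=12 h): 420·exp(−0.03014·67) = 55.762 mg/L
Dose 3 (300 mg at t=24 h): 300·exp(−0.03014·55) = 57.183 mg/L
Dose 4 (135 mg at t=36 h): 135·exp(−0.03014·43) = 36.944 mg/L
Dose 5 (440 mg at t=48 h): 440·exp(−0.03014·31) = 172.869 mg/L
Dose 6 (110 mg at t=60 h): 110·exp(−0.03014·19) = 62.046 mg/L
Dose 7 (400 mg at t=72 h): 400·exp(−0.03014·7) = 323.923 mg/L
C(79) = 14.334 + 55.762 + 57.183 + 36.944 + 172.869 + 62.046 + 323.923 = 723.060 mg/L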